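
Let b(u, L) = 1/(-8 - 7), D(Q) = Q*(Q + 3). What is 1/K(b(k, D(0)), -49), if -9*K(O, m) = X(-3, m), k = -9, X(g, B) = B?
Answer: 9/49 ≈ 0.18367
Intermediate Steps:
D(Q) = Q*(3 + Q)
b(u, L) = -1/15 (b(u, L) = 1/(-15) = -1/15)
K(O, m) = -m/9
1/K(b(k, D(0)), -49) = 1/(-⅑*(-49)) = 1/(49/9) = 9/49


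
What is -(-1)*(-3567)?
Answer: -3567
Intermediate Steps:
-(-1)*(-3567) = -1*3567 = -3567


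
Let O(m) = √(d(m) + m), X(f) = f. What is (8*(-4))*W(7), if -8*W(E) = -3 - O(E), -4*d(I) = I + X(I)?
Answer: -12 - 2*√14 ≈ -19.483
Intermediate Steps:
d(I) = -I/2 (d(I) = -(I + I)/4 = -I/2)
O(m) = √2*√m/2 (O(m) = √(-m/2 + m) = √(m/2) = √2*√m/2)
W(E) = 3/8 + √2*√E/16 (W(E) = -(-3 - √2*√E/2)/8 = 3/8 + √2*√E/16)
(8*(-4))*W(7) = (8*(-4))*(3/8 + √2*√7/16) = -32*(3/8 + √14/16) = -12 - 2*√14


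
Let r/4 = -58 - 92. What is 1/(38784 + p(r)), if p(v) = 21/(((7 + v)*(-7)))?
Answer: 593/22998915 ≈ 2.5784e-5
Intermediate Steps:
r = -600 (r = 4*(-58 - 92) = 4*(-150) = -600)
p(v) = 21/(-49 - 7*v)
1/(38784 + p(r)) = 1/(38784 - 3/(7 - 600)) = 1/(38784 - 3/(-593)) = 1/(38784 - 3*(-1/593)) = 1/(38784 + 3/593) = 1/(22998915/593) = 593/22998915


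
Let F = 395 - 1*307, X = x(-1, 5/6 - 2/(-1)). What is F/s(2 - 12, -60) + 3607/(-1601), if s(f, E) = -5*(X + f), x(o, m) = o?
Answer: -5227/8005 ≈ -0.65297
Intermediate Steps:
X = -1
s(f, E) = 5 - 5*f (s(f, E) = -5*(-1 + f) = 5 - 5*f)
F = 88 (F = 395 - 307 = 88)
F/s(2 - 12, -60) + 3607/(-1601) = 88/(5 - 5*(2 - 12)) + 3607/(-1601) = 88/(5 - 5*(-10)) + 3607*(-1/1601) = 88/(5 + 50) - 3607/1601 = 88/55 - 3607/1601 = 88*(1/55) - 3607/1601 = 8/5 - 3607/1601 = -5227/8005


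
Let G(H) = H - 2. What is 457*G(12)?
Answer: 4570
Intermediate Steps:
G(H) = -2 + H
457*G(12) = 457*(-2 + 12) = 457*10 = 4570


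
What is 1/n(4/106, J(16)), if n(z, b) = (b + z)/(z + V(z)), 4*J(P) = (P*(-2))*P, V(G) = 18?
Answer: -478/3391 ≈ -0.14096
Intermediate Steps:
J(P) = -P²/2 (J(P) = ((P*(-2))*P)/4 = ((-2*P)*P)/4 = (-2*P²)/4 = -P²/2)
n(z, b) = (b + z)/(18 + z) (n(z, b) = (b + z)/(z + 18) = (b + z)/(18 + z))
1/n(4/106, J(16)) = 1/((-½*16² + 4/106)/(18 + 4/106)) = 1/((-½*256 + 4*(1/106))/(18 + 4*(1/106))) = 1/((-128 + 2/53)/(18 + 2/53)) = 1/(-6782/53/(956/53)) = 1/((53/956)*(-6782/53)) = 1/(-3391/478) = -478/3391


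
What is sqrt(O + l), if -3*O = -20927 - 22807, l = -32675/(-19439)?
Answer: sqrt(5509292852063)/19439 ≈ 120.75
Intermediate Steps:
l = 32675/19439 (l = -32675*(-1/19439) = 32675/19439 ≈ 1.6809)
O = 14578 (O = -(-20927 - 22807)/3 = -1/3*(-43734) = 14578)
sqrt(O + l) = sqrt(14578 + 32675/19439) = sqrt(283414417/19439) = sqrt(5509292852063)/19439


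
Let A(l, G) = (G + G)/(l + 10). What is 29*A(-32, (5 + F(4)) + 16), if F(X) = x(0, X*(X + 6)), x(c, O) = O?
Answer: -1769/11 ≈ -160.82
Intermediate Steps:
F(X) = X*(6 + X) (F(X) = X*(X + 6) = X*(6 + X))
A(l, G) = 2*G/(10 + l) (A(l, G) = (2*G)/(10 + l) = 2*G/(10 + l))
29*A(-32, (5 + F(4)) + 16) = 29*(2*((5 + 4*(6 + 4)) + 16)/(10 - 32)) = 29*(2*((5 + 4*10) + 16)/(-22)) = 29*(2*((5 + 40) + 16)*(-1/22)) = 29*(2*(45 + 16)*(-1/22)) = 29*(2*61*(-1/22)) = 29*(-61/11) = -1769/11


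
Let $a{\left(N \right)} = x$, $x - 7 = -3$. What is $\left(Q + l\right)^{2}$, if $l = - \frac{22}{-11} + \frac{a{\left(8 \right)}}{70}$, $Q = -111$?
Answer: $\frac{14538969}{1225} \approx 11869.0$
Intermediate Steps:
$x = 4$ ($x = 7 - 3 = 4$)
$a{\left(N \right)} = 4$
$l = \frac{72}{35}$ ($l = - \frac{22}{-11} + \frac{4}{70} = \left(-22\right) \left(- \frac{1}{11}\right) + 4 \cdot \frac{1}{70} = 2 + \frac{2}{35} = \frac{72}{35} \approx 2.0571$)
$\left(Q + l\right)^{2} = \left(-111 + \frac{72}{35}\right)^{2} = \left(- \frac{3813}{35}\right)^{2} = \frac{14538969}{1225}$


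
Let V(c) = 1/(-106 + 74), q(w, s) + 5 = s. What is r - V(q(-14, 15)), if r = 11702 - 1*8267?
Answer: 109921/32 ≈ 3435.0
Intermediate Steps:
q(w, s) = -5 + s
V(c) = -1/32 (V(c) = 1/(-32) = -1/32)
r = 3435 (r = 11702 - 8267 = 3435)
r - V(q(-14, 15)) = 3435 - 1*(-1/32) = 3435 + 1/32 = 109921/32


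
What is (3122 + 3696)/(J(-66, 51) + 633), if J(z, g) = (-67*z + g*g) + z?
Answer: 3409/3795 ≈ 0.89829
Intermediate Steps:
J(z, g) = g**2 - 66*z (J(z, g) = (-67*z + g**2) + z = (g**2 - 67*z) + z = g**2 - 66*z)
(3122 + 3696)/(J(-66, 51) + 633) = (3122 + 3696)/((51**2 - 66*(-66)) + 633) = 6818/((2601 + 4356) + 633) = 6818/(6957 + 633) = 6818/7590 = 6818*(1/7590) = 3409/3795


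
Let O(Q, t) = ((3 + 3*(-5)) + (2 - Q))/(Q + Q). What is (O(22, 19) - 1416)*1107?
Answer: -17251488/11 ≈ -1.5683e+6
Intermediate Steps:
O(Q, t) = (-10 - Q)/(2*Q) (O(Q, t) = ((3 - 15) + (2 - Q))/((2*Q)) = (-12 + (2 - Q))*(1/(2*Q)) = (-10 - Q)*(1/(2*Q)) = (-10 - Q)/(2*Q))
(O(22, 19) - 1416)*1107 = ((½)*(-10 - 1*22)/22 - 1416)*1107 = ((½)*(1/22)*(-10 - 22) - 1416)*1107 = ((½)*(1/22)*(-32) - 1416)*1107 = (-8/11 - 1416)*1107 = -15584/11*1107 = -17251488/11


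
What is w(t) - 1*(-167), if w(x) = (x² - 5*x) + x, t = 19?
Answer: 452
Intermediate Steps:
w(x) = x² - 4*x
w(t) - 1*(-167) = 19*(-4 + 19) - 1*(-167) = 19*15 + 167 = 285 + 167 = 452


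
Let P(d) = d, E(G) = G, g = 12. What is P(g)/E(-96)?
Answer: -1/8 ≈ -0.12500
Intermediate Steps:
P(g)/E(-96) = 12/(-96) = 12*(-1/96) = -1/8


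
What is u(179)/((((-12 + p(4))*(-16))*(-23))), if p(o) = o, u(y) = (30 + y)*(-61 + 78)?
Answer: -3553/2944 ≈ -1.2069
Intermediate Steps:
u(y) = 510 + 17*y (u(y) = (30 + y)*17 = 510 + 17*y)
u(179)/((((-12 + p(4))*(-16))*(-23))) = (510 + 17*179)/((((-12 + 4)*(-16))*(-23))) = (510 + 3043)/((-8*(-16)*(-23))) = 3553/((128*(-23))) = 3553/(-2944) = 3553*(-1/2944) = -3553/2944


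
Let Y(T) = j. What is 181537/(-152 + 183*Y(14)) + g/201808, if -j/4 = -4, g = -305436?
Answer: 2236733035/35013688 ≈ 63.882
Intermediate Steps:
j = 16 (j = -4*(-4) = 16)
Y(T) = 16
181537/(-152 + 183*Y(14)) + g/201808 = 181537/(-152 + 183*16) - 305436/201808 = 181537/(-152 + 2928) - 305436*1/201808 = 181537/2776 - 76359/50452 = 2236733035/35013688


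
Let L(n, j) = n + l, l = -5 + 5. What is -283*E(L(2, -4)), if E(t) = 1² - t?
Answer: 283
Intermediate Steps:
l = 0
L(n, j) = n (L(n, j) = n + 0 = n)
E(t) = 1 - t
-283*E(L(2, -4)) = -283*(1 - 1*2) = -283*(1 - 2) = -283*(-1) = 283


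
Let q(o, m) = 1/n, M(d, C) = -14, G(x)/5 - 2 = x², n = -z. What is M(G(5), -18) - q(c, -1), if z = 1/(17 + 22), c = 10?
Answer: 25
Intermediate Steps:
z = 1/39 ≈ 0.025641
n = -1/39 (n = -1*1/39 = -1/39 ≈ -0.025641)
G(x) = 10 + 5*x²
q(o, m) = -39 (q(o, m) = 1/(-1/39) = -39)
M(G(5), -18) - q(c, -1) = -14 - 1*(-39) = -14 + 39 = 25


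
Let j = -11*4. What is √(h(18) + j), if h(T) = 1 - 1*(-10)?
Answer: I*√33 ≈ 5.7446*I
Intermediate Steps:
h(T) = 11 (h(T) = 1 + 10 = 11)
j = -44
√(h(18) + j) = √(11 - 44) = √(-33) = I*√33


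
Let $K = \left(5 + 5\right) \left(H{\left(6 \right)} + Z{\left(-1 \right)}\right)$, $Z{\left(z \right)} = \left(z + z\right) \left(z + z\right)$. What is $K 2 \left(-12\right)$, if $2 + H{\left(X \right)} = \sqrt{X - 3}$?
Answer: $-480 - 240 \sqrt{3} \approx -895.69$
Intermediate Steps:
$Z{\left(z \right)} = 4 z^{2}$ ($Z{\left(z \right)} = 2 z 2 z = 4 z^{2}$)
$H{\left(X \right)} = -2 + \sqrt{-3 + X}$ ($H{\left(X \right)} = -2 + \sqrt{X - 3} = -2 + \sqrt{-3 + X}$)
$K = 20 + 10 \sqrt{3}$ ($K = \left(5 + 5\right) \left(\left(-2 + \sqrt{-3 + 6}\right) + 4 \left(-1\right)^{2}\right) = 10 \left(\left(-2 + \sqrt{3}\right) + 4 \cdot 1\right) = 10 \left(\left(-2 + \sqrt{3}\right) + 4\right) = 10 \left(2 + \sqrt{3}\right) = 20 + 10 \sqrt{3} \approx 37.32$)
$K 2 \left(-12\right) = \left(20 + 10 \sqrt{3}\right) 2 \left(-12\right) = \left(40 + 20 \sqrt{3}\right) \left(-12\right) = -480 - 240 \sqrt{3}$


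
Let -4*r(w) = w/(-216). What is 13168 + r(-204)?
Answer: 948079/72 ≈ 13168.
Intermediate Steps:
r(w) = w/864 (r(w) = -w/(4*(-216)) = -w*(-1)/(4*216) = -(-1)*w/864 = w/864)
13168 + r(-204) = 13168 + (1/864)*(-204) = 13168 - 17/72 = 948079/72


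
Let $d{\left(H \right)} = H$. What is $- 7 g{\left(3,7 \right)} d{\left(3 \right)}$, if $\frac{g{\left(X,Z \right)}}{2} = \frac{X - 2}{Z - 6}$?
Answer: $-42$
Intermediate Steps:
$g{\left(X,Z \right)} = \frac{2 \left(-2 + X\right)}{-6 + Z}$ ($g{\left(X,Z \right)} = 2 \frac{X - 2}{Z - 6} = 2 \frac{-2 + X}{-6 + Z} = \frac{2 \left(-2 + X\right)}{-6 + Z}$)
$- 7 g{\left(3,7 \right)} d{\left(3 \right)} = - 7 \frac{2 \left(-2 + 3\right)}{-6 + 7} \cdot 3 = - 7 \cdot 2 \cdot 1^{-1} \cdot 1 \cdot 3 = - 7 \cdot 2 \cdot 1 \cdot 1 \cdot 3 = \left(-7\right) 2 \cdot 3 = \left(-14\right) 3 = -42$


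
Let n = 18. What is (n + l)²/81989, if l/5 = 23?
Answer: 17689/81989 ≈ 0.21575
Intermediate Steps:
l = 115 (l = 5*23 = 115)
(n + l)²/81989 = (18 + 115)²/81989 = 133²*(1/81989) = 17689*(1/81989) = 17689/81989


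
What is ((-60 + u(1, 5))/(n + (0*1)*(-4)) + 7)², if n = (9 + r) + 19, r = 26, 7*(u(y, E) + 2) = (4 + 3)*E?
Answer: 11449/324 ≈ 35.336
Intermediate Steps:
u(y, E) = -2 + E (u(y, E) = -2 + ((4 + 3)*E)/7 = -2 + (7*E)/7 = -2 + E)
n = 54 (n = (9 + 26) + 19 = 35 + 19 = 54)
((-60 + u(1, 5))/(n + (0*1)*(-4)) + 7)² = ((-60 + (-2 + 5))/(54 + (0*1)*(-4)) + 7)² = ((-60 + 3)/(54 + 0*(-4)) + 7)² = (-57/(54 + 0) + 7)² = (-57/54 + 7)² = (-57*1/54 + 7)² = (-19/18 + 7)² = (107/18)² = 11449/324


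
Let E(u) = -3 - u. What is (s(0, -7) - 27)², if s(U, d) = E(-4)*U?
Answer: 729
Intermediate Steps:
s(U, d) = U (s(U, d) = (-3 - 1*(-4))*U = (-3 + 4)*U = 1*U = U)
(s(0, -7) - 27)² = (0 - 27)² = (-27)² = 729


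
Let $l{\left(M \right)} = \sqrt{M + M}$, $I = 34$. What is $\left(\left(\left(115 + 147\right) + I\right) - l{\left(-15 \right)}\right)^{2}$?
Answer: $\left(296 - i \sqrt{30}\right)^{2} \approx 87586.0 - 3242.5 i$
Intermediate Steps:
$l{\left(M \right)} = \sqrt{2} \sqrt{M}$ ($l{\left(M \right)} = \sqrt{2 M} = \sqrt{2} \sqrt{M}$)
$\left(\left(\left(115 + 147\right) + I\right) - l{\left(-15 \right)}\right)^{2} = \left(\left(\left(115 + 147\right) + 34\right) - \sqrt{2} \sqrt{-15}\right)^{2} = \left(\left(262 + 34\right) - \sqrt{2} i \sqrt{15}\right)^{2} = \left(296 - i \sqrt{30}\right)^{2}$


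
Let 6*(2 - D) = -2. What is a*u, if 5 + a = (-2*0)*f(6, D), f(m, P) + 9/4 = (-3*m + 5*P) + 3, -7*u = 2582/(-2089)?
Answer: -12910/14623 ≈ -0.88286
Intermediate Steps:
u = 2582/14623 (u = -2582/(7*(-2089)) = -2582*(-1)/(7*2089) = -1/7*(-2582/2089) = 2582/14623 ≈ 0.17657)
D = 7/3 (D = 2 - 1/6*(-2) = 2 + 1/3 = 7/3 ≈ 2.3333)
f(m, P) = 3/4 - 3*m + 5*P (f(m, P) = -9/4 + ((-3*m + 5*P) + 3) = -9/4 + (3 - 3*m + 5*P) = 3/4 - 3*m + 5*P)
a = -5 (a = -5 + (-2*0)*(3/4 - 3*6 + 5*(7/3)) = -5 + 0*(3/4 - 18 + 35/3) = -5 + 0*(-67/12) = -5 + 0 = -5)
a*u = -5*2582/14623 = -12910/14623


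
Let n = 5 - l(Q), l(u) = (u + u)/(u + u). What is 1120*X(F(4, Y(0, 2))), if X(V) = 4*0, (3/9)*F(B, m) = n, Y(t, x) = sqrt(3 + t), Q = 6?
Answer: 0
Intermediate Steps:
l(u) = 1 (l(u) = (2*u)/((2*u)) = (2*u)*(1/(2*u)) = 1)
n = 4 (n = 5 - 1*1 = 5 - 1 = 4)
F(B, m) = 12 (F(B, m) = 3*4 = 12)
X(V) = 0
1120*X(F(4, Y(0, 2))) = 1120*0 = 0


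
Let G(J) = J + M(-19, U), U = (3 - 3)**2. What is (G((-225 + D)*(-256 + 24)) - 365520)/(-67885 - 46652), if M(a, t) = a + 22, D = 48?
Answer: 108151/38179 ≈ 2.8327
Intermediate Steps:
U = 0 (U = 0**2 = 0)
M(a, t) = 22 + a
G(J) = 3 + J (G(J) = J + (22 - 19) = J + 3 = 3 + J)
(G((-225 + D)*(-256 + 24)) - 365520)/(-67885 - 46652) = ((3 + (-225 + 48)*(-256 + 24)) - 365520)/(-67885 - 46652) = ((3 - 177*(-232)) - 365520)/(-114537) = ((3 + 41064) - 365520)*(-1/114537) = (41067 - 365520)*(-1/114537) = -324453*(-1/114537) = 108151/38179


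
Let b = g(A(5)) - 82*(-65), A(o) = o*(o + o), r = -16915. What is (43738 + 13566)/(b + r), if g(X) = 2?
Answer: -4408/891 ≈ -4.9473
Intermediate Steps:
A(o) = 2*o**2 (A(o) = o*(2*o) = 2*o**2)
b = 5332 (b = 2 - 82*(-65) = 2 + 5330 = 5332)
(43738 + 13566)/(b + r) = (43738 + 13566)/(5332 - 16915) = 57304/(-11583) = 57304*(-1/11583) = -4408/891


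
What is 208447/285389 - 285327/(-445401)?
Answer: 19363521050/14123616221 ≈ 1.3710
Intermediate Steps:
208447/285389 - 285327/(-445401) = 208447*(1/285389) - 285327*(-1/445401) = 208447/285389 + 31703/49489 = 19363521050/14123616221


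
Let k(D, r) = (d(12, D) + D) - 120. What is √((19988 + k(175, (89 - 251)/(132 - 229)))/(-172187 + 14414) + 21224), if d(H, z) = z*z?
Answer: 2*√132076648910283/157773 ≈ 145.68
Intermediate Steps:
d(H, z) = z²
k(D, r) = -120 + D + D² (k(D, r) = (D² + D) - 120 = (D + D²) - 120 = -120 + D + D²)
√((19988 + k(175, (89 - 251)/(132 - 229)))/(-172187 + 14414) + 21224) = √((19988 + (-120 + 175 + 175²))/(-172187 + 14414) + 21224) = √((19988 + (-120 + 175 + 30625))/(-157773) + 21224) = √((19988 + 30680)*(-1/157773) + 21224) = √(50668*(-1/157773) + 21224) = √(-50668/157773 + 21224) = √(3348523484/157773) = 2*√132076648910283/157773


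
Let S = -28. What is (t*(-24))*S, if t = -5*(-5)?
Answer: 16800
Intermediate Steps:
t = 25
(t*(-24))*S = (25*(-24))*(-28) = -600*(-28) = 16800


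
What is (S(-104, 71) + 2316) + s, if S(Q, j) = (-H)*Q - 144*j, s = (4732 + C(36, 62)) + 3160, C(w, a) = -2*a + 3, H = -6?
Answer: -761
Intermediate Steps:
C(w, a) = 3 - 2*a
s = 7771 (s = (4732 + (3 - 2*62)) + 3160 = (4732 + (3 - 124)) + 3160 = (4732 - 121) + 3160 = 4611 + 3160 = 7771)
S(Q, j) = -144*j + 6*Q (S(Q, j) = (-1*(-6))*Q - 144*j = 6*Q - 144*j = -144*j + 6*Q)
(S(-104, 71) + 2316) + s = ((-144*71 + 6*(-104)) + 2316) + 7771 = ((-10224 - 624) + 2316) + 7771 = (-10848 + 2316) + 7771 = -8532 + 7771 = -761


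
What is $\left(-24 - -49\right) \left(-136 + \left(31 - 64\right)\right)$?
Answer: $-4225$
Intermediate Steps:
$\left(-24 - -49\right) \left(-136 + \left(31 - 64\right)\right) = \left(-24 + 49\right) \left(-136 - 33\right) = 25 \left(-169\right) = -4225$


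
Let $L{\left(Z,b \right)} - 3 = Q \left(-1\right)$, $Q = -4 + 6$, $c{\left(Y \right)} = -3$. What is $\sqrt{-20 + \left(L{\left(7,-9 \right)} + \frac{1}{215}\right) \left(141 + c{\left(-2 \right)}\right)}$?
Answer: $\frac{2 \sqrt{1371055}}{215} \approx 10.892$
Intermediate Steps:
$Q = 2$
$L{\left(Z,b \right)} = 1$ ($L{\left(Z,b \right)} = 3 + 2 \left(-1\right) = 3 - 2 = 1$)
$\sqrt{-20 + \left(L{\left(7,-9 \right)} + \frac{1}{215}\right) \left(141 + c{\left(-2 \right)}\right)} = \sqrt{-20 + \left(1 + \frac{1}{215}\right) \left(141 - 3\right)} = \sqrt{-20 + \left(1 + \frac{1}{215}\right) 138} = \sqrt{-20 + \frac{216}{215} \cdot 138} = \sqrt{-20 + \frac{29808}{215}} = \sqrt{\frac{25508}{215}} = \frac{2 \sqrt{1371055}}{215}$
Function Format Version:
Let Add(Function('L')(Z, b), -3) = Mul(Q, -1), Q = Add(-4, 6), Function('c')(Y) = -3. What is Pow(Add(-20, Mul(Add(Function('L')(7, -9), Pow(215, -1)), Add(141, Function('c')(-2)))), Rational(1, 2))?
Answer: Mul(Rational(2, 215), Pow(1371055, Rational(1, 2))) ≈ 10.892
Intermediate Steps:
Q = 2
Function('L')(Z, b) = 1 (Function('L')(Z, b) = Add(3, Mul(2, -1)) = Add(3, -2) = 1)
Pow(Add(-20, Mul(Add(Function('L')(7, -9), Pow(215, -1)), Add(141, Function('c')(-2)))), Rational(1, 2)) = Pow(Add(-20, Mul(Add(1, Pow(215, -1)), Add(141, -3))), Rational(1, 2)) = Pow(Add(-20, Mul(Add(1, Rational(1, 215)), 138)), Rational(1, 2)) = Pow(Add(-20, Mul(Rational(216, 215), 138)), Rational(1, 2)) = Pow(Add(-20, Rational(29808, 215)), Rational(1, 2)) = Pow(Rational(25508, 215), Rational(1, 2)) = Mul(Rational(2, 215), Pow(1371055, Rational(1, 2)))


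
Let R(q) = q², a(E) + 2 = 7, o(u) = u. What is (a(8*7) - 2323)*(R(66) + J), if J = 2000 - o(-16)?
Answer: -14770296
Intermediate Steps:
a(E) = 5 (a(E) = -2 + 7 = 5)
J = 2016 (J = 2000 - 1*(-16) = 2000 + 16 = 2016)
(a(8*7) - 2323)*(R(66) + J) = (5 - 2323)*(66² + 2016) = -2318*(4356 + 2016) = -2318*6372 = -14770296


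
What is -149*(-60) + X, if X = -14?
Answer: 8926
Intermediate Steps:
-149*(-60) + X = -149*(-60) - 14 = 8940 - 14 = 8926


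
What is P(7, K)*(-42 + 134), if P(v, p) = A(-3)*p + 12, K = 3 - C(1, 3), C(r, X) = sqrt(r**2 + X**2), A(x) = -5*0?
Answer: 1104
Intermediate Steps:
A(x) = 0
C(r, X) = sqrt(X**2 + r**2)
K = 3 - sqrt(10) (K = 3 - sqrt(3**2 + 1**2) = 3 - sqrt(9 + 1) = 3 - sqrt(10) ≈ -0.16228)
P(v, p) = 12 (P(v, p) = 0*p + 12 = 0 + 12 = 12)
P(7, K)*(-42 + 134) = 12*(-42 + 134) = 12*92 = 1104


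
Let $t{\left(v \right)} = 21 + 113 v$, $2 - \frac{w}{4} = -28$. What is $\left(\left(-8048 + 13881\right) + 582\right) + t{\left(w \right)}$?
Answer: $19996$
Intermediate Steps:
$w = 120$ ($w = 8 - -112 = 8 + 112 = 120$)
$\left(\left(-8048 + 13881\right) + 582\right) + t{\left(w \right)} = \left(\left(-8048 + 13881\right) + 582\right) + \left(21 + 113 \cdot 120\right) = \left(5833 + 582\right) + \left(21 + 13560\right) = 6415 + 13581 = 19996$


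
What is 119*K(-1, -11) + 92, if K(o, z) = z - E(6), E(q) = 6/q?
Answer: -1336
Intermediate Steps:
K(o, z) = -1 + z (K(o, z) = z - 6/6 = z - 1*1 = z - 1 = -1 + z)
119*K(-1, -11) + 92 = 119*(-1 - 11) + 92 = 119*(-12) + 92 = -1428 + 92 = -1336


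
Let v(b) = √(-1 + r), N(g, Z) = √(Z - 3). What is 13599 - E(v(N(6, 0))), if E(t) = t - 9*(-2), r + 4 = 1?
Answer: 13581 - 2*I ≈ 13581.0 - 2.0*I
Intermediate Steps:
r = -3 (r = -4 + 1 = -3)
N(g, Z) = √(-3 + Z)
v(b) = 2*I (v(b) = √(-1 - 3) = √(-4) = 2*I)
E(t) = 18 + t (E(t) = t + 18 = 18 + t)
13599 - E(v(N(6, 0))) = 13599 - (18 + 2*I) = 13599 + (-18 - 2*I) = 13581 - 2*I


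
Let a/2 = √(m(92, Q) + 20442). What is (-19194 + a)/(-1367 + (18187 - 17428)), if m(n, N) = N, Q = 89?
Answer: 9597/304 - 7*√419/304 ≈ 31.098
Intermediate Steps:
a = 14*√419 (a = 2*√(89 + 20442) = 2*√20531 = 2*(7*√419) = 14*√419 ≈ 286.57)
(-19194 + a)/(-1367 + (18187 - 17428)) = (-19194 + 14*√419)/(-1367 + (18187 - 17428)) = (-19194 + 14*√419)/(-1367 + 759) = (-19194 + 14*√419)/(-608) = (-19194 + 14*√419)*(-1/608) = 9597/304 - 7*√419/304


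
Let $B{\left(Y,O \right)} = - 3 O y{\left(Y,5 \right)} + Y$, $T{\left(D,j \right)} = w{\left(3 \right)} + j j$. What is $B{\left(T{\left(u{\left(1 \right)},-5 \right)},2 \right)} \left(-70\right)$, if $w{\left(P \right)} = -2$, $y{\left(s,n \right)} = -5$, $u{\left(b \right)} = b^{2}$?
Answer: $-3710$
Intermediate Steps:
$T{\left(D,j \right)} = -2 + j^{2}$ ($T{\left(D,j \right)} = -2 + j j = -2 + j^{2}$)
$B{\left(Y,O \right)} = Y + 15 O$ ($B{\left(Y,O \right)} = - 3 O \left(-5\right) + Y = 15 O + Y = Y + 15 O$)
$B{\left(T{\left(u{\left(1 \right)},-5 \right)},2 \right)} \left(-70\right) = \left(\left(-2 + \left(-5\right)^{2}\right) + 15 \cdot 2\right) \left(-70\right) = \left(\left(-2 + 25\right) + 30\right) \left(-70\right) = \left(23 + 30\right) \left(-70\right) = 53 \left(-70\right) = -3710$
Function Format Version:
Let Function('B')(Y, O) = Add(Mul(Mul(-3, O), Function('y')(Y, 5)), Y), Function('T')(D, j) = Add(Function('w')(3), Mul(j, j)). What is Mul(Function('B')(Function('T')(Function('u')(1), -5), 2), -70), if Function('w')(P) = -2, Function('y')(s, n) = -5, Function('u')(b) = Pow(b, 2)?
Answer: -3710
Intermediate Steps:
Function('T')(D, j) = Add(-2, Pow(j, 2)) (Function('T')(D, j) = Add(-2, Mul(j, j)) = Add(-2, Pow(j, 2)))
Function('B')(Y, O) = Add(Y, Mul(15, O)) (Function('B')(Y, O) = Add(Mul(Mul(-3, O), -5), Y) = Add(Mul(15, O), Y) = Add(Y, Mul(15, O)))
Mul(Function('B')(Function('T')(Function('u')(1), -5), 2), -70) = Mul(Add(Add(-2, Pow(-5, 2)), Mul(15, 2)), -70) = Mul(Add(Add(-2, 25), 30), -70) = Mul(Add(23, 30), -70) = Mul(53, -70) = -3710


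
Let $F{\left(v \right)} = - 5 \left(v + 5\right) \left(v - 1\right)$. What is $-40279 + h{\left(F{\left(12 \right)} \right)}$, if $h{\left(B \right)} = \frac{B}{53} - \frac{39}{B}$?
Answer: $- \frac{1996898003}{49555} \approx -40297.0$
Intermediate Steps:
$F{\left(v \right)} = \left(-1 + v\right) \left(-25 - 5 v\right)$ ($F{\left(v \right)} = - 5 \left(5 + v\right) \left(-1 + v\right) = \left(-25 - 5 v\right) \left(-1 + v\right) = \left(-1 + v\right) \left(-25 - 5 v\right)$)
$h{\left(B \right)} = - \frac{39}{B} + \frac{B}{53}$ ($h{\left(B \right)} = B \frac{1}{53} - \frac{39}{B} = \frac{B}{53} - \frac{39}{B} = - \frac{39}{B} + \frac{B}{53}$)
$-40279 + h{\left(F{\left(12 \right)} \right)} = -40279 + \left(- \frac{39}{25 - 240 - 5 \cdot 12^{2}} + \frac{25 - 240 - 5 \cdot 12^{2}}{53}\right) = -40279 + \left(- \frac{39}{25 - 240 - 720} + \frac{25 - 240 - 720}{53}\right) = -40279 + \left(- \frac{39}{-935} + \frac{1}{53} \left(-935\right)\right) = -40279 - \frac{872158}{49555} = - \frac{1996898003}{49555}$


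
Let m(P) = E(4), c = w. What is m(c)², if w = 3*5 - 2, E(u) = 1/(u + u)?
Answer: 1/64 ≈ 0.015625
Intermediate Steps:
E(u) = 1/(2*u)
w = 13 (w = 15 - 2 = 13)
c = 13
m(P) = ⅛ (m(P) = (½)/4 = (½)*(¼) = ⅛)
m(c)² = (⅛)² = 1/64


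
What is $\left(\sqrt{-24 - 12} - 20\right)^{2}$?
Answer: $364 - 240 i \approx 364.0 - 240.0 i$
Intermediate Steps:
$\left(\sqrt{-24 - 12} - 20\right)^{2} = \left(\sqrt{-36} - 20\right)^{2} = \left(6 i - 20\right)^{2} = \left(-20 + 6 i\right)^{2}$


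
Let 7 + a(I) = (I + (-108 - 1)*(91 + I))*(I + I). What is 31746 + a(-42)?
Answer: 483911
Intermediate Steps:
a(I) = -7 + 2*I*(-9919 - 108*I) (a(I) = -7 + (I + (-108 - 1)*(91 + I))*(I + I) = -7 + (I - 109*(91 + I))*(2*I) = -7 + (I + (-9919 - 109*I))*(2*I) = -7 + (-9919 - 108*I)*(2*I) = -7 + 2*I*(-9919 - 108*I))
31746 + a(-42) = 31746 + (-7 - 19838*(-42) - 216*(-42)**2) = 31746 + (-7 + 833196 - 216*1764) = 31746 + (-7 + 833196 - 381024) = 31746 + 452165 = 483911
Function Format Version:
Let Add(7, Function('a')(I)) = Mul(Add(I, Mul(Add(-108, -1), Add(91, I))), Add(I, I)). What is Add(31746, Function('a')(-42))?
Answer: 483911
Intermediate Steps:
Function('a')(I) = Add(-7, Mul(2, I, Add(-9919, Mul(-108, I)))) (Function('a')(I) = Add(-7, Mul(Add(I, Mul(Add(-108, -1), Add(91, I))), Add(I, I))) = Add(-7, Mul(Add(I, Mul(-109, Add(91, I))), Mul(2, I))) = Add(-7, Mul(Add(I, Add(-9919, Mul(-109, I))), Mul(2, I))) = Add(-7, Mul(Add(-9919, Mul(-108, I)), Mul(2, I))) = Add(-7, Mul(2, I, Add(-9919, Mul(-108, I)))))
Add(31746, Function('a')(-42)) = Add(31746, Add(-7, Mul(-19838, -42), Mul(-216, Pow(-42, 2)))) = Add(31746, Add(-7, 833196, Mul(-216, 1764))) = Add(31746, Add(-7, 833196, -381024)) = Add(31746, 452165) = 483911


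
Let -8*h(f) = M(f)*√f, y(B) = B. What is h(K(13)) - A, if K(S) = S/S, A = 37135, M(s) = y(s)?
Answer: -297081/8 ≈ -37135.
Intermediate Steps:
M(s) = s
K(S) = 1
h(f) = -f^(3/2)/8 (h(f) = -f*√f/8 = -f^(3/2)/8)
h(K(13)) - A = -1^(3/2)/8 - 1*37135 = -⅛*1 - 37135 = -⅛ - 37135 = -297081/8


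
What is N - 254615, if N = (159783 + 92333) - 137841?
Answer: -140340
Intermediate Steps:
N = 114275 (N = 252116 - 137841 = 114275)
N - 254615 = 114275 - 254615 = -140340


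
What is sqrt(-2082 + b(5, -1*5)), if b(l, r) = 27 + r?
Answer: 2*I*sqrt(515) ≈ 45.387*I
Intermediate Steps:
sqrt(-2082 + b(5, -1*5)) = sqrt(-2082 + (27 - 1*5)) = sqrt(-2082 + (27 - 5)) = sqrt(-2082 + 22) = sqrt(-2060) = 2*I*sqrt(515)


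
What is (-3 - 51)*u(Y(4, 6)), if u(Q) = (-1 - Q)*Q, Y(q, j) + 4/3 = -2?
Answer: 420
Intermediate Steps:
Y(q, j) = -10/3 (Y(q, j) = -4/3 - 2 = -10/3)
u(Q) = Q*(-1 - Q)
(-3 - 51)*u(Y(4, 6)) = (-3 - 51)*(-1*(-10/3)*(1 - 10/3)) = -(-54)*(-10)*(-7)/(3*3) = -54*(-70/9) = 420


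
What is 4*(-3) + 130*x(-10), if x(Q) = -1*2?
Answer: -272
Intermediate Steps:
x(Q) = -2
4*(-3) + 130*x(-10) = 4*(-3) + 130*(-2) = -12 - 260 = -272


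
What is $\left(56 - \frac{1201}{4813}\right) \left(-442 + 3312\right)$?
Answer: $\frac{770098490}{4813} \approx 1.6 \cdot 10^{5}$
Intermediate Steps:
$\left(56 - \frac{1201}{4813}\right) \left(-442 + 3312\right) = \left(56 - \frac{1201}{4813}\right) 2870 = \frac{268327}{4813} \cdot 2870 = \frac{770098490}{4813}$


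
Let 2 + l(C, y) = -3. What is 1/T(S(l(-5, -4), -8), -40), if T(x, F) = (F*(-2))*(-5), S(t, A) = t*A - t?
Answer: -1/400 ≈ -0.0025000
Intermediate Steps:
l(C, y) = -5 (l(C, y) = -2 - 3 = -5)
S(t, A) = -t + A*t (S(t, A) = A*t - t = -t + A*t)
T(x, F) = 10*F (T(x, F) = -2*F*(-5) = 10*F)
1/T(S(l(-5, -4), -8), -40) = 1/(10*(-40)) = 1/(-400) = -1/400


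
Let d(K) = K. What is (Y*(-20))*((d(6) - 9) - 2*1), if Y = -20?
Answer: -2000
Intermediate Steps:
(Y*(-20))*((d(6) - 9) - 2*1) = (-20*(-20))*((6 - 9) - 2*1) = 400*(-3 - 2) = 400*(-5) = -2000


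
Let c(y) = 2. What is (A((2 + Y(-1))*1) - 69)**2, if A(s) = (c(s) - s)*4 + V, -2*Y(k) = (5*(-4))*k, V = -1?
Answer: 900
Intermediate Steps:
Y(k) = 10*k (Y(k) = -5*(-4)*k/2 = -(-10)*k = 10*k)
A(s) = 7 - 4*s (A(s) = (2 - s)*4 - 1 = (8 - 4*s) - 1 = 7 - 4*s)
(A((2 + Y(-1))*1) - 69)**2 = ((7 - 4*(2 + 10*(-1))) - 69)**2 = ((7 - 4*(2 - 10)) - 69)**2 = ((7 - (-32)) - 69)**2 = ((7 - 4*(-8)) - 69)**2 = ((7 + 32) - 69)**2 = (39 - 69)**2 = (-30)**2 = 900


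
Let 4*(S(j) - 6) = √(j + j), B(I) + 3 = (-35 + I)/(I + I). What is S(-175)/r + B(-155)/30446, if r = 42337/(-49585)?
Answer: -140400403099/19979380681 - 247925*I*√14/169348 ≈ -7.0273 - 5.4778*I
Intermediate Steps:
r = -42337/49585 (r = 42337*(-1/49585) = -42337/49585 ≈ -0.85383)
B(I) = -3 + (-35 + I)/(2*I) (B(I) = -3 + (-35 + I)/(I + I) = -3 + (-35 + I)/((2*I)) = -3 + (-35 + I)*(1/(2*I)) = -3 + (-35 + I)/(2*I))
S(j) = 6 + √2*√j/4 (S(j) = 6 + √(j + j)/4 = 6 + √(2*j)/4 = 6 + (√2*√j)/4 = 6 + √2*√j/4)
S(-175)/r + B(-155)/30446 = (6 + √2*√(-175)/4)/(-42337/49585) + ((5/2)*(-7 - 1*(-155))/(-155))/30446 = (6 + √2*(5*I*√7)/4)*(-49585/42337) + ((5/2)*(-1/155)*(-7 + 155))*(1/30446) = (6 + 5*I*√14/4)*(-49585/42337) + ((5/2)*(-1/155)*148)*(1/30446) = (-297510/42337 - 247925*I*√14/169348) - 74/31*1/30446 = (-297510/42337 - 247925*I*√14/169348) - 37/471913 = -140400403099/19979380681 - 247925*I*√14/169348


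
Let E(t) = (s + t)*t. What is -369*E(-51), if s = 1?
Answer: -940950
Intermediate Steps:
E(t) = t*(1 + t) (E(t) = (1 + t)*t = t*(1 + t))
-369*E(-51) = -(-18819)*(1 - 51) = -(-18819)*(-50) = -369*2550 = -940950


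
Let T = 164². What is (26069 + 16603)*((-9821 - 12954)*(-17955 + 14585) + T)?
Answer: 3276298382112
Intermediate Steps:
T = 26896
(26069 + 16603)*((-9821 - 12954)*(-17955 + 14585) + T) = (26069 + 16603)*((-9821 - 12954)*(-17955 + 14585) + 26896) = 42672*(-22775*(-3370) + 26896) = 42672*(76751750 + 26896) = 42672*76778646 = 3276298382112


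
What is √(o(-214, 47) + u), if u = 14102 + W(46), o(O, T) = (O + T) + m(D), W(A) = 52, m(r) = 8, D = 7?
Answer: 3*√1555 ≈ 118.30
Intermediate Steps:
o(O, T) = 8 + O + T (o(O, T) = (O + T) + 8 = 8 + O + T)
u = 14154 (u = 14102 + 52 = 14154)
√(o(-214, 47) + u) = √((8 - 214 + 47) + 14154) = √(-159 + 14154) = √13995 = 3*√1555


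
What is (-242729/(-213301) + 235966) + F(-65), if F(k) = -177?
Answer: 50294272218/213301 ≈ 2.3579e+5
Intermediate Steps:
(-242729/(-213301) + 235966) + F(-65) = (-242729/(-213301) + 235966) - 177 = (-242729*(-1/213301) + 235966) - 177 = (242729/213301 + 235966) - 177 = 50332026495/213301 - 177 = 50294272218/213301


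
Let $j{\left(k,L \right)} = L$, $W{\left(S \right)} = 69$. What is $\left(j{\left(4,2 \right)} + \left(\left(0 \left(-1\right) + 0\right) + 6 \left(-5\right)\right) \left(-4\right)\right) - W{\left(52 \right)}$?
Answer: $53$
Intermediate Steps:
$\left(j{\left(4,2 \right)} + \left(\left(0 \left(-1\right) + 0\right) + 6 \left(-5\right)\right) \left(-4\right)\right) - W{\left(52 \right)} = \left(2 + \left(\left(0 \left(-1\right) + 0\right) + 6 \left(-5\right)\right) \left(-4\right)\right) - 69 = \left(2 + \left(\left(0 + 0\right) - 30\right) \left(-4\right)\right) - 69 = \left(2 + \left(0 - 30\right) \left(-4\right)\right) - 69 = \left(2 - -120\right) - 69 = \left(2 + 120\right) - 69 = 122 - 69 = 53$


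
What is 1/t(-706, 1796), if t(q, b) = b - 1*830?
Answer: 1/966 ≈ 0.0010352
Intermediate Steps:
t(q, b) = -830 + b (t(q, b) = b - 830 = -830 + b)
1/t(-706, 1796) = 1/(-830 + 1796) = 1/966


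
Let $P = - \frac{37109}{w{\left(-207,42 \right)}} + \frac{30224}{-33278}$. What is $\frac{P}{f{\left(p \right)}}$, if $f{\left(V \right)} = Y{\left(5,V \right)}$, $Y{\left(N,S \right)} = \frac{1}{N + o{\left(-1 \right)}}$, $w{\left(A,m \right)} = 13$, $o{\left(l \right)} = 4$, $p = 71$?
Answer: $- \frac{5558877963}{216307} \approx -25699.0$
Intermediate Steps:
$Y{\left(N,S \right)} = \frac{1}{4 + N}$ ($Y{\left(N,S \right)} = \frac{1}{N + 4} = \frac{1}{4 + N}$)
$f{\left(V \right)} = \frac{1}{9}$ ($f{\left(V \right)} = \frac{1}{4 + 5} = \frac{1}{9}$)
$P = - \frac{617653107}{216307}$ ($P = - \frac{37109}{13} + \frac{30224}{-33278} = \left(-37109\right) \frac{1}{13} + 30224 \left(- \frac{1}{33278}\right) = - \frac{37109}{13} - \frac{15112}{16639} = - \frac{617653107}{216307} \approx -2855.4$)
$\frac{P}{f{\left(p \right)}} = - \frac{617653107 \frac{1}{\frac{1}{9}}}{216307} = \left(- \frac{617653107}{216307}\right) 9 = - \frac{5558877963}{216307}$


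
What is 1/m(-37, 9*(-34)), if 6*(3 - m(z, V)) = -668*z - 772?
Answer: -3/11963 ≈ -0.00025077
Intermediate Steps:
m(z, V) = 395/3 + 334*z/3 (m(z, V) = 3 - (-668*z - 772)/6 = 3 - (-772 - 668*z)/6 = 3 + (386/3 + 334*z/3) = 395/3 + 334*z/3)
1/m(-37, 9*(-34)) = 1/(395/3 + (334/3)*(-37)) = 1/(395/3 - 12358/3) = 1/(-11963/3) = -3/11963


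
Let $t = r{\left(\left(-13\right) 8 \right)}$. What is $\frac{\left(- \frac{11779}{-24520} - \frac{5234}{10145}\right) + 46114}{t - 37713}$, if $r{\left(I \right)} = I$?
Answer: $- \frac{458843907035}{376287318472} \approx -1.2194$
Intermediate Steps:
$t = -104$ ($t = \left(-13\right) 8 = -104$)
$\frac{\left(- \frac{11779}{-24520} - \frac{5234}{10145}\right) + 46114}{t - 37713} = \frac{\left(- \frac{11779}{-24520} - \frac{5234}{10145}\right) + 46114}{-104 - 37713} = \frac{\left(\left(-11779\right) \left(- \frac{1}{24520}\right) - \frac{5234}{10145}\right) + 46114}{-37817} = \left(\left(\frac{11779}{24520} - \frac{5234}{10145}\right) + 46114\right) \left(- \frac{1}{37817}\right) = \left(- \frac{353589}{9950216} + 46114\right) \left(- \frac{1}{37817}\right) = \frac{458843907035}{9950216} \left(- \frac{1}{37817}\right) = - \frac{458843907035}{376287318472}$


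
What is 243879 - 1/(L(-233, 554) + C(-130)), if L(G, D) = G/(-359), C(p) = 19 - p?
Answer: 13102155037/53724 ≈ 2.4388e+5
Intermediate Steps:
L(G, D) = -G/359 (L(G, D) = G*(-1/359) = -G/359)
243879 - 1/(L(-233, 554) + C(-130)) = 243879 - 1/(-1/359*(-233) + (19 - 1*(-130))) = 243879 - 1/(233/359 + (19 + 130)) = 243879 - 1/(233/359 + 149) = 243879 - 1/53724/359 = 243879 - 1*359/53724 = 243879 - 359/53724 = 13102155037/53724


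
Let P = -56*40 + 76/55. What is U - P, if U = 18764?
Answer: 1155144/55 ≈ 21003.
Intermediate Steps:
P = -123124/55 (P = -2240 + 76*(1/55) = -2240 + 76/55 = -123124/55 ≈ -2238.6)
U - P = 18764 - 1*(-123124/55) = 18764 + 123124/55 = 1155144/55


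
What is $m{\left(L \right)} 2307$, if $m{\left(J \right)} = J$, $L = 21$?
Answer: $48447$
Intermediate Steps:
$m{\left(L \right)} 2307 = 21 \cdot 2307 = 48447$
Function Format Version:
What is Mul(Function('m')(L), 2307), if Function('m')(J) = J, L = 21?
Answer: 48447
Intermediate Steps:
Mul(Function('m')(L), 2307) = Mul(21, 2307) = 48447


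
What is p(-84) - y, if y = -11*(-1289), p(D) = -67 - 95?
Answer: -14341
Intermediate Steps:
p(D) = -162
y = 14179
p(-84) - y = -162 - 1*14179 = -162 - 14179 = -14341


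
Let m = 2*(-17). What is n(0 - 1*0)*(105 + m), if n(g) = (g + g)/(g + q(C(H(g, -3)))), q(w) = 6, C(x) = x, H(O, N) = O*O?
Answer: 0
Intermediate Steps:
H(O, N) = O²
m = -34
n(g) = 2*g/(6 + g) (n(g) = (g + g)/(g + 6) = (2*g)/(6 + g) = 2*g/(6 + g))
n(0 - 1*0)*(105 + m) = (2*(0 - 1*0)/(6 + (0 - 1*0)))*(105 - 34) = (2*(0 + 0)/(6 + (0 + 0)))*71 = (2*0/(6 + 0))*71 = (2*0/6)*71 = (2*0*(⅙))*71 = 0*71 = 0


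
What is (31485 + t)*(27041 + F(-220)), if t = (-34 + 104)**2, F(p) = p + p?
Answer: 967877385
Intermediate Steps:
F(p) = 2*p
t = 4900 (t = 70**2 = 4900)
(31485 + t)*(27041 + F(-220)) = (31485 + 4900)*(27041 + 2*(-220)) = 36385*(27041 - 440) = 36385*26601 = 967877385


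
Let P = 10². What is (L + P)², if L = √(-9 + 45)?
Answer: 11236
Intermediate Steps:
P = 100
L = 6 (L = √36 = 6)
(L + P)² = (6 + 100)² = 106² = 11236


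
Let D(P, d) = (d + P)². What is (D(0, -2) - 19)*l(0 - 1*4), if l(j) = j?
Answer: 60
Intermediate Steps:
D(P, d) = (P + d)²
(D(0, -2) - 19)*l(0 - 1*4) = ((0 - 2)² - 19)*(0 - 1*4) = ((-2)² - 19)*(0 - 4) = (4 - 19)*(-4) = -15*(-4) = 60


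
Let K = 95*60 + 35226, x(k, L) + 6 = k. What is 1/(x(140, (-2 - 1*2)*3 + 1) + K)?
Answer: 1/41060 ≈ 2.4355e-5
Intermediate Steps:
x(k, L) = -6 + k
K = 40926 (K = 5700 + 35226 = 40926)
1/(x(140, (-2 - 1*2)*3 + 1) + K) = 1/((-6 + 140) + 40926) = 1/(134 + 40926) = 1/41060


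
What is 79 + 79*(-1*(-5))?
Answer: 474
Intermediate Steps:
79 + 79*(-1*(-5)) = 79 + 79*5 = 79 + 395 = 474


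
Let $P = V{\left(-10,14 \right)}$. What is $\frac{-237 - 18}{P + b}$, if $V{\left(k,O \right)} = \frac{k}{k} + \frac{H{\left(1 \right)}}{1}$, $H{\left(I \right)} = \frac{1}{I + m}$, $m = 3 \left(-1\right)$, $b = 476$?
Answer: $- \frac{510}{953} \approx -0.53515$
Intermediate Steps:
$m = -3$
$H{\left(I \right)} = \frac{1}{-3 + I}$ ($H{\left(I \right)} = \frac{1}{I - 3} = \frac{1}{-3 + I}$)
$V{\left(k,O \right)} = \frac{1}{2}$ ($V{\left(k,O \right)} = \frac{k}{k} + \frac{1}{\left(-3 + 1\right) 1} = 1 + \frac{1}{-2} \cdot 1 = 1 - \frac{1}{2} = \frac{1}{2}$)
$P = \frac{1}{2} \approx 0.5$
$\frac{-237 - 18}{P + b} = \frac{-237 - 18}{\frac{1}{2} + 476} = - \frac{255}{\frac{953}{2}} = \left(-255\right) \frac{2}{953} = - \frac{510}{953}$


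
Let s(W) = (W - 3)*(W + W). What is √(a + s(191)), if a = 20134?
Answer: 5*√3678 ≈ 303.23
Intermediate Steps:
s(W) = 2*W*(-3 + W) (s(W) = (-3 + W)*(2*W) = 2*W*(-3 + W))
√(a + s(191)) = √(20134 + 2*191*(-3 + 191)) = √(20134 + 2*191*188) = √(20134 + 71816) = √91950 = 5*√3678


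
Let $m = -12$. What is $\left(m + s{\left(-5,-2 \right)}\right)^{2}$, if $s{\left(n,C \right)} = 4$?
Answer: $64$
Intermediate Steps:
$\left(m + s{\left(-5,-2 \right)}\right)^{2} = \left(-12 + 4\right)^{2} = \left(-8\right)^{2} = 64$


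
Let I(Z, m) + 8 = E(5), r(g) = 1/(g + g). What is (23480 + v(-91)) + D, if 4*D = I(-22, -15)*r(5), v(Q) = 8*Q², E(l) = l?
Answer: 3589117/40 ≈ 89728.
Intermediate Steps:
r(g) = 1/(2*g)
I(Z, m) = -3 (I(Z, m) = -8 + 5 = -3)
D = -3/40 (D = (-3/(2*5))/4 = (-3*⅒)/4 = (¼)*(-3/10) = -3/40 ≈ -0.075000)
(23480 + v(-91)) + D = (23480 + 8*(-91)²) - 3/40 = (23480 + 8*8281) - 3/40 = (23480 + 66248) - 3/40 = 89728 - 3/40 = 3589117/40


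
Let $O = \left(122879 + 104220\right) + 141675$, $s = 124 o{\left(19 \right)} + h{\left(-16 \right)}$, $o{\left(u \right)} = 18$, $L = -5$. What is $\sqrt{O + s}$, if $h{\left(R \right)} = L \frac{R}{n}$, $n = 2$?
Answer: $\sqrt{371046} \approx 609.14$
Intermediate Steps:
$h{\left(R \right)} = - \frac{5 R}{2}$ ($h{\left(R \right)} = - 5 \frac{R}{2} = - \frac{5 R}{2}$)
$s = 2272$ ($s = 124 \cdot 18 - -40 = 2232 + 40 = 2272$)
$O = 368774$ ($O = 227099 + 141675 = 368774$)
$\sqrt{O + s} = \sqrt{368774 + 2272} = \sqrt{371046}$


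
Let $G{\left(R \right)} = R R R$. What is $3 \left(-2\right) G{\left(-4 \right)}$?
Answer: $384$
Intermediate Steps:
$G{\left(R \right)} = R^{3}$ ($G{\left(R \right)} = R^{2} R = R^{3}$)
$3 \left(-2\right) G{\left(-4 \right)} = 3 \left(-2\right) \left(-4\right)^{3} = \left(-6\right) \left(-64\right) = 384$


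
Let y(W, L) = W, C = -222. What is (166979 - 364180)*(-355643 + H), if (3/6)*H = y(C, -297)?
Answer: 70220712487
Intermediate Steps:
H = -444 (H = 2*(-222) = -444)
(166979 - 364180)*(-355643 + H) = (166979 - 364180)*(-355643 - 444) = -197201*(-356087) = 70220712487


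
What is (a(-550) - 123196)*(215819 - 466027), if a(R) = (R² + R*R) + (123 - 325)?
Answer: -120500673216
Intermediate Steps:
a(R) = -202 + 2*R² (a(R) = (R² + R²) - 202 = 2*R² - 202 = -202 + 2*R²)
(a(-550) - 123196)*(215819 - 466027) = ((-202 + 2*(-550)²) - 123196)*(215819 - 466027) = ((-202 + 2*302500) - 123196)*(-250208) = ((-202 + 605000) - 123196)*(-250208) = (604798 - 123196)*(-250208) = 481602*(-250208) = -120500673216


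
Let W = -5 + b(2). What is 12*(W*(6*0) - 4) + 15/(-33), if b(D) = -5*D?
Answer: -533/11 ≈ -48.455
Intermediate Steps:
W = -15 (W = -5 - 5*2 = -5 - 10 = -15)
12*(W*(6*0) - 4) + 15/(-33) = 12*(-90*0 - 4) + 15/(-33) = 12*(-15*0 - 4) + 15*(-1/33) = 12*(0 - 4) - 5/11 = 12*(-4) - 5/11 = -48 - 5/11 = -533/11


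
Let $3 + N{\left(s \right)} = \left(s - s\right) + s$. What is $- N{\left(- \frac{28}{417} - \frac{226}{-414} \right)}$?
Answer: $\frac{72544}{28773} \approx 2.5213$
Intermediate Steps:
$N{\left(s \right)} = -3 + s$ ($N{\left(s \right)} = -3 + \left(\left(s - s\right) + s\right) = -3 + \left(0 + s\right) = -3 + s$)
$- N{\left(- \frac{28}{417} - \frac{226}{-414} \right)} = - (-3 - \left(- \frac{113}{207} + \frac{28}{417}\right)) = - (-3 - - \frac{13775}{28773}) = - (-3 + \left(- \frac{28}{417} + \frac{113}{207}\right)) = - (-3 + \frac{13775}{28773}) = \left(-1\right) \left(- \frac{72544}{28773}\right) = \frac{72544}{28773}$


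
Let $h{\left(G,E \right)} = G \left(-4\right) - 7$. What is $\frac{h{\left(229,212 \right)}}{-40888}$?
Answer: $\frac{923}{40888} \approx 0.022574$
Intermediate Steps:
$h{\left(G,E \right)} = -7 - 4 G$ ($h{\left(G,E \right)} = - 4 G - 7 = -7 - 4 G$)
$\frac{h{\left(229,212 \right)}}{-40888} = \frac{-7 - 916}{-40888} = \left(-7 - 916\right) \left(- \frac{1}{40888}\right) = \left(-923\right) \left(- \frac{1}{40888}\right) = \frac{923}{40888}$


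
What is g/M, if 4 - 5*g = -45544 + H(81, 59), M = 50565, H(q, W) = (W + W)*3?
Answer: 45194/252825 ≈ 0.17876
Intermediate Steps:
H(q, W) = 6*W (H(q, W) = (2*W)*3 = 6*W)
g = 45194/5 (g = ⅘ - (-45544 + 6*59)/5 = ⅘ - (-45544 + 354)/5 = ⅘ - ⅕*(-45190) = ⅘ + 9038 = 45194/5 ≈ 9038.8)
g/M = (45194/5)/50565 = (45194/5)*(1/50565) = 45194/252825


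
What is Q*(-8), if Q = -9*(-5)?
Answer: -360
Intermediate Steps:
Q = 45
Q*(-8) = 45*(-8) = -360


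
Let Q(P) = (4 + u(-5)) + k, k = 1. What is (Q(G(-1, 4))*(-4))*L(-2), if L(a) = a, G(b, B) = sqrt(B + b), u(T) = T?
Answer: 0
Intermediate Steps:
Q(P) = 0 (Q(P) = (4 - 5) + 1 = -1 + 1 = 0)
(Q(G(-1, 4))*(-4))*L(-2) = (0*(-4))*(-2) = 0*(-2) = 0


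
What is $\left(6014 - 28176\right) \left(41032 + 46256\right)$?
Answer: $-1934476656$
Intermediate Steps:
$\left(6014 - 28176\right) \left(41032 + 46256\right) = \left(-22162\right) 87288 = -1934476656$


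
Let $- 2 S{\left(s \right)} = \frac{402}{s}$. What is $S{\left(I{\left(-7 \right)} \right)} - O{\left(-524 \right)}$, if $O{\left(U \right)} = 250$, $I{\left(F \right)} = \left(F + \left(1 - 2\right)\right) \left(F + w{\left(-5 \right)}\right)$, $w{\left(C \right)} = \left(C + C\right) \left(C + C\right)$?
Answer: $- \frac{61933}{248} \approx -249.73$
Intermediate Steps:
$w{\left(C \right)} = 4 C^{2}$ ($w{\left(C \right)} = 2 C 2 C = 4 C^{2}$)
$I{\left(F \right)} = \left(-1 + F\right) \left(100 + F\right)$ ($I{\left(F \right)} = \left(F + \left(1 - 2\right)\right) \left(F + 4 \left(-5\right)^{2}\right) = \left(F - 1\right) \left(F + 4 \cdot 25\right) = \left(-1 + F\right) \left(F + 100\right) = \left(-1 + F\right) \left(100 + F\right)$)
$S{\left(s \right)} = - \frac{201}{s}$ ($S{\left(s \right)} = - \frac{402 \frac{1}{s}}{2} = - \frac{201}{s}$)
$S{\left(I{\left(-7 \right)} \right)} - O{\left(-524 \right)} = - \frac{201}{-100 + \left(-7\right)^{2} + 99 \left(-7\right)} - 250 = - \frac{201}{-100 + 49 - 693} - 250 = - \frac{201}{-744} - 250 = \left(-201\right) \left(- \frac{1}{744}\right) - 250 = \frac{67}{248} - 250 = - \frac{61933}{248}$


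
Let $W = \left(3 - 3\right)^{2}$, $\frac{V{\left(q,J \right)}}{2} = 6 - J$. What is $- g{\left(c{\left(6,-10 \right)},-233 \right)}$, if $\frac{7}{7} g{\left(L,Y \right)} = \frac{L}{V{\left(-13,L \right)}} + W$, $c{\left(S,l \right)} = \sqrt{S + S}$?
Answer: $- \frac{1}{4} - \frac{\sqrt{3}}{4} \approx -0.68301$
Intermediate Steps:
$V{\left(q,J \right)} = 12 - 2 J$ ($V{\left(q,J \right)} = 2 \left(6 - J\right) = 12 - 2 J$)
$c{\left(S,l \right)} = \sqrt{2} \sqrt{S}$ ($c{\left(S,l \right)} = \sqrt{2 S} = \sqrt{2} \sqrt{S}$)
$W = 0$ ($W = 0^{2} = 0$)
$g{\left(L,Y \right)} = \frac{L}{12 - 2 L}$ ($g{\left(L,Y \right)} = \frac{L}{12 - 2 L} + 0 = \frac{L}{12 - 2 L}$)
$- g{\left(c{\left(6,-10 \right)},-233 \right)} = - \frac{\left(-1\right) \sqrt{2} \sqrt{6}}{-12 + 2 \sqrt{2} \sqrt{6}} = - \frac{\left(-1\right) 2 \sqrt{3}}{-12 + 2 \cdot 2 \sqrt{3}} = - \frac{\left(-1\right) 2 \sqrt{3}}{-12 + 4 \sqrt{3}} = - \frac{\left(-2\right) \sqrt{3}}{-12 + 4 \sqrt{3}} = \frac{2 \sqrt{3}}{-12 + 4 \sqrt{3}}$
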